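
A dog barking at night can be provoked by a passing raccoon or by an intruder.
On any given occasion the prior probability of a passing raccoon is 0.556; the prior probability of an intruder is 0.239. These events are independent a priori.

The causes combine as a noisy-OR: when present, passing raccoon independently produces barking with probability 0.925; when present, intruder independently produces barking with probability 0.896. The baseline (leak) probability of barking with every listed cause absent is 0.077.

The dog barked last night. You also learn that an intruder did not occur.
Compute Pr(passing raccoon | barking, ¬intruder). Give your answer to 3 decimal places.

Under noisy-OR, P(barking | causes) = 1 − (1−0.077)·∏(1−qᵢ) over the active causes.
P(barking | ¬intruder) = 0.077·0.444 + 0.930775·0.556 = 0.034188 + 0.517511 = 0.551699
Of this, 0.517511 comes from 0.930775·0.556 (the passing raccoon=true cases).
Hence the posterior is 0.517511/0.551699 ≈ 0.938.

Pr(passing raccoon | barking, ¬intruder) ≈ 0.938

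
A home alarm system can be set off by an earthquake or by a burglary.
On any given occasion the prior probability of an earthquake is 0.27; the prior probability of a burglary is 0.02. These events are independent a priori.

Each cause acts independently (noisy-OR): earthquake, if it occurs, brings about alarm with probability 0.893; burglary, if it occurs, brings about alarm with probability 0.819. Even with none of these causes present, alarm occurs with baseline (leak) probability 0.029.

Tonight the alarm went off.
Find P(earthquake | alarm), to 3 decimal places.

P(earthquake | alarm) ≈ 0.881

Under noisy-OR, P(alarm | causes) = 1 − (1−0.029)·∏(1−qᵢ) over the active causes.
For the numerator, keep only earthquake=true terms: 0.237109 + 0.005298 = 0.242407
The normalizing constant is 0.029×0.73×0.98 + 0.824249×0.73×0.02 + 0.896103×0.27×0.98 + 0.981195×0.27×0.02 = 0.275188
P(earthquake | alarm) = 0.242407/0.275188 ≈ 0.881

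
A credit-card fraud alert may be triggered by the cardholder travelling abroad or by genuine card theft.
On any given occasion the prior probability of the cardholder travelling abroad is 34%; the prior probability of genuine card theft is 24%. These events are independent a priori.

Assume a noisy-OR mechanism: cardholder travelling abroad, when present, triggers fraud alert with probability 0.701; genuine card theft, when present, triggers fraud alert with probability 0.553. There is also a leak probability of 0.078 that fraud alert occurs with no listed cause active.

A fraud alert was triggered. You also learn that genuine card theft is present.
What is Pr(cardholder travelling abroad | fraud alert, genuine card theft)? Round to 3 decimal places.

Under noisy-OR, P(fraud alert | causes) = 1 − (1−0.078)·∏(1−qᵢ) over the active causes.
P(fraud alert | genuine card theft) = 0.587866·0.66 + 0.876772·0.34 = 0.387992 + 0.298102 = 0.686094
The cardholder travelling abroad-present share is 0.876772·0.34 = 0.298102.
P(cardholder travelling abroad | fraud alert, genuine card theft) = 0.298102 / 0.686094 ≈ 0.434

Pr(cardholder travelling abroad | fraud alert, genuine card theft) ≈ 0.434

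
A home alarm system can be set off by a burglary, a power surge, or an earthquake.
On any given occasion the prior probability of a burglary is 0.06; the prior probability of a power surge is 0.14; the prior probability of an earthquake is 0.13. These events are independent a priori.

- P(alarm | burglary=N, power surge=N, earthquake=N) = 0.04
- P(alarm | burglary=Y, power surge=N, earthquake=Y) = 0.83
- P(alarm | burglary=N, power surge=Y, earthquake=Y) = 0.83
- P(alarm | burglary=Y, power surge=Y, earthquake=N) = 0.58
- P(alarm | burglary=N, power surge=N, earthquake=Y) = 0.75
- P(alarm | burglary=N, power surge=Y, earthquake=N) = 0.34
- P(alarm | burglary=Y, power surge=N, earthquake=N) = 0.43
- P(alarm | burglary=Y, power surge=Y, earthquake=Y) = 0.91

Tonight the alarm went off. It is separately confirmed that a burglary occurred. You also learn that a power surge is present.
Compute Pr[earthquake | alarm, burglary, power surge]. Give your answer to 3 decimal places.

Numerator (weight on configurations with earthquake): 0.91×0.13 = 0.118300
The normalizing constant is 0.58×0.87 + 0.91×0.13 = 0.622900
Posterior = 0.118300 / 0.622900 ≈ 0.190

Pr[earthquake | alarm, burglary, power surge] ≈ 0.190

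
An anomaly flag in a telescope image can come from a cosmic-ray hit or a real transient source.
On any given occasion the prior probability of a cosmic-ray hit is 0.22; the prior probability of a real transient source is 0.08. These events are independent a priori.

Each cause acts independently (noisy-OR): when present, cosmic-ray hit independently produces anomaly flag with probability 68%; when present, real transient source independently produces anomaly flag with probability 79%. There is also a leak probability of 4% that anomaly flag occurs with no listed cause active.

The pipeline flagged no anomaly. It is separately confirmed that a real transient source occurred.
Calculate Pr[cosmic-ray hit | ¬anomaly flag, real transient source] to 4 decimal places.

Pr[cosmic-ray hit | ¬anomaly flag, real transient source] ≈ 0.0828

Under noisy-OR, P(anomaly flag | causes) = 1 − (1−0.04)·∏(1−qᵢ) over the active causes.
Sum P(¬anomaly flag|·) weighted by the priors over both values of cosmic-ray hit:
  P(¬anomaly flag | real transient source) = 0.2016×0.78 + 0.064512×0.22
        = 0.157248 + 0.014193 = 0.171441
Keeping only the cosmic-ray hit-present terms gives 0.014193, so
  P(cosmic-ray hit | ¬anomaly flag, real transient source) = 0.014193 / 0.171441 ≈ 0.0828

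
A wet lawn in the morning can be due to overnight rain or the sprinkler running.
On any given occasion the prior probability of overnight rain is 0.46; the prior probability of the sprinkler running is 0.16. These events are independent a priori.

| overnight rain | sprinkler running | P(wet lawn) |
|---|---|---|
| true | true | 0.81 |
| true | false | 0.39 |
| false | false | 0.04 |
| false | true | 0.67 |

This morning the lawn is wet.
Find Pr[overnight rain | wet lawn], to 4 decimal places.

P(wet lawn) = 0.04·0.54·0.84 + 0.67·0.54·0.16 + 0.39·0.46·0.84 + 0.81·0.46·0.16 = 0.018144 + 0.057888 + 0.150696 + 0.059616 = 0.286344
Restricting to configurations with overnight rain present: 0.150696 + 0.059616 = 0.210312.
P(overnight rain | wet lawn) = 0.210312 / 0.286344 ≈ 0.7345

Pr[overnight rain | wet lawn] ≈ 0.7345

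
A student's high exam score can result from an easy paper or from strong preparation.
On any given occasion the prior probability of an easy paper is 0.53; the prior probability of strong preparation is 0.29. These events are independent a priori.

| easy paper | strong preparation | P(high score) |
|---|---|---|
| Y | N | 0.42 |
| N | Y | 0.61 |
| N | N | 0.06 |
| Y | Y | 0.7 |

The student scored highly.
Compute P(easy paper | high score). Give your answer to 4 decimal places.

Numerator (weight on configurations with easy paper): 0.158046 + 0.107590 = 0.265636
Denominator P(high score): 0.06·0.47·0.71 + 0.61·0.47·0.29 + 0.42·0.53·0.71 + 0.7·0.53·0.29 = 0.368801
Posterior = 0.265636 / 0.368801 ≈ 0.7203

P(easy paper | high score) ≈ 0.7203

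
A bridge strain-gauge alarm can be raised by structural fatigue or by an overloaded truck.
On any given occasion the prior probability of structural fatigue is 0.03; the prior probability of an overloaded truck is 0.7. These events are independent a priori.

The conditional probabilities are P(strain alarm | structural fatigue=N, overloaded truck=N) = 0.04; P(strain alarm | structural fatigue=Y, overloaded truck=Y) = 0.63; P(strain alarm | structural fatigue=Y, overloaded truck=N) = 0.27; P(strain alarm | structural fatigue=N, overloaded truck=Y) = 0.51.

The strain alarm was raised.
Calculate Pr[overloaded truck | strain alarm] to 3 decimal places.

Enumerate the 4 (structural fatigue, overloaded truck) configurations and weight by the priors:
  P(strain alarm) = 0.04·0.97·0.3 + 0.51·0.97·0.7 + 0.27·0.03·0.3 + 0.63·0.03·0.7
        = 0.011640 + 0.346290 + 0.002430 + 0.013230 = 0.373590
Configurations with overloaded truck contribute 0.359520, so
  P(overloaded truck | strain alarm) = 0.359520 / 0.373590 ≈ 0.962

Pr[overloaded truck | strain alarm] ≈ 0.962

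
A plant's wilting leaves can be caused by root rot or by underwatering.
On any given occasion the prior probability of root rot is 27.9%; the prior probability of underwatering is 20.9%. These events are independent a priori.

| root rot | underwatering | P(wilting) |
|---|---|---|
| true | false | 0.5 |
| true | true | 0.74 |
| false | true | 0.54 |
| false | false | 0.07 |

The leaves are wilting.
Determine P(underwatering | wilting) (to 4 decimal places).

P(underwatering | wilting) ≈ 0.4532

Sum P(wilting|·) weighted by the priors over the 4 (root rot, underwatering) configurations:
  P(wilting) = 0.07*0.721*0.791 + 0.54*0.721*0.209 + 0.5*0.279*0.791 + 0.74*0.279*0.209
        = 0.039922 + 0.081372 + 0.110345 + 0.043150 = 0.274789
Keeping only the underwatering-present terms gives 0.124522, so
  P(underwatering | wilting) = 0.124522 / 0.274789 ≈ 0.4532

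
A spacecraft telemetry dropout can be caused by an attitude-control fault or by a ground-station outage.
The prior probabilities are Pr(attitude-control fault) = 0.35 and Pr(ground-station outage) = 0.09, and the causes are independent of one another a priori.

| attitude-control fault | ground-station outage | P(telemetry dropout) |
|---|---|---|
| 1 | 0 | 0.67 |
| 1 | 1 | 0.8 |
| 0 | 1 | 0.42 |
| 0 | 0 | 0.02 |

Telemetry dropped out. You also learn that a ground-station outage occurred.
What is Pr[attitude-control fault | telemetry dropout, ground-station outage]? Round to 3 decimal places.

Sum P(telemetry dropout|·) weighted by the priors over both values of attitude-control fault:
  P(telemetry dropout | ground-station outage) = 0.42×0.65 + 0.8×0.35
        = 0.273000 + 0.280000 = 0.553000
Configurations with attitude-control fault contribute 0.280000, so
  P(attitude-control fault | telemetry dropout, ground-station outage) = 0.280000 / 0.553000 ≈ 0.506

Pr[attitude-control fault | telemetry dropout, ground-station outage] ≈ 0.506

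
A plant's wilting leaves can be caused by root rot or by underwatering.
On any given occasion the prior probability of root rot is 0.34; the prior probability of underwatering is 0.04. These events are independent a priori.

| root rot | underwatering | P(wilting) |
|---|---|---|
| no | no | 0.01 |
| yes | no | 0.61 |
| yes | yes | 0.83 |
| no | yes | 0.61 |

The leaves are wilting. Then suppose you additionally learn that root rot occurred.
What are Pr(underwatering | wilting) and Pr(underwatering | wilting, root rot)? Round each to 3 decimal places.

Numerator (weight on configurations with underwatering): 0.016104 + 0.011288 = 0.027392
Normalizer over all consistent configurations: 0.01·0.66·0.96 + 0.61·0.66·0.04 + 0.61·0.34·0.96 + 0.83·0.34·0.04 = 0.232832
P(underwatering | wilting) = 0.027392/0.232832 ≈ 0.118

With the extra evidence:
Sum P(wilting|·) weighted by the priors over both values of underwatering:
  P(wilting | root rot) = 0.61×0.96 + 0.83×0.04
        = 0.585600 + 0.033200 = 0.618800
Configurations with underwatering contribute 0.033200, so
  P(underwatering | wilting, root rot) = 0.033200 / 0.618800 ≈ 0.054
— root rot explains away the evidence for underwatering.

Pr(underwatering | wilting) ≈ 0.118; Pr(underwatering | wilting, root rot) ≈ 0.054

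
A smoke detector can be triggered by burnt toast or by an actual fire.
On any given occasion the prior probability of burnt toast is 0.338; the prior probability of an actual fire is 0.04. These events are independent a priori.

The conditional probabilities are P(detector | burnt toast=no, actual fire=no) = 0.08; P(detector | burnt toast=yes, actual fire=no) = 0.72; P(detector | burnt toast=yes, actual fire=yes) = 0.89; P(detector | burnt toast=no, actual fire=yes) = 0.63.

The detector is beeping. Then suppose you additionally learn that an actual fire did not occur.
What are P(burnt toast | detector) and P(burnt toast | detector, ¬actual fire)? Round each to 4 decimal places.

P(burnt toast | detector) ≈ 0.7844; P(burnt toast | detector, ¬actual fire) ≈ 0.8213

Sum P(detector|·) weighted by the priors over the 4 (burnt toast, actual fire) configurations:
  P(detector) = 0.08*0.662*0.96 + 0.63*0.662*0.04 + 0.72*0.338*0.96 + 0.89*0.338*0.04
        = 0.050842 + 0.016682 + 0.233626 + 0.012033 = 0.313183
Configurations with burnt toast contribute 0.245659, so
  P(burnt toast | detector) = 0.245659 / 0.313183 ≈ 0.7844

With the extra evidence:
Enumerate both values of burnt toast and weight by the priors:
  P(detector | ¬actual fire) = 0.08*0.662 + 0.72*0.338
        = 0.052960 + 0.243360 = 0.296320
Keeping only the burnt toast-present terms gives 0.243360, so
  P(burnt toast | detector, ¬actual fire) = 0.243360 / 0.296320 ≈ 0.8213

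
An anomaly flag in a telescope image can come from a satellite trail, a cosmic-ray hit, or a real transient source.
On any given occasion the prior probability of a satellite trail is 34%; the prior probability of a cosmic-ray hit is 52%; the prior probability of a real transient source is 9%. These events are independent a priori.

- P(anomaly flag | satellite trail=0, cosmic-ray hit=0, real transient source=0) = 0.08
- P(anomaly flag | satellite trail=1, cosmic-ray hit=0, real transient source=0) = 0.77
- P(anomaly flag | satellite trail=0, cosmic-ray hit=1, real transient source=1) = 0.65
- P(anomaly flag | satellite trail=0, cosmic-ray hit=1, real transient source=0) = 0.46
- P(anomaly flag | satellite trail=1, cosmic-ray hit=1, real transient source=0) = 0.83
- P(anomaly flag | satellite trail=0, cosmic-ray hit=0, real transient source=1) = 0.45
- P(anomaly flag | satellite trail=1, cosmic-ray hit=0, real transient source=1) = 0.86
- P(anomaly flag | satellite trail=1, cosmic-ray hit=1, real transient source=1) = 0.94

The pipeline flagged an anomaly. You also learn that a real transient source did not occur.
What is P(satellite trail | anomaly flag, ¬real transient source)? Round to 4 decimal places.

Enumerate the 4 (satellite trail, cosmic-ray hit) configurations and weight by the priors:
  P(anomaly flag | ¬real transient source) = 0.08*0.66*0.48 + 0.46*0.66*0.52 + 0.77*0.34*0.48 + 0.83*0.34*0.52
        = 0.025344 + 0.157872 + 0.125664 + 0.146744 = 0.455624
Configurations with satellite trail contribute 0.272408, so
  P(satellite trail | anomaly flag, ¬real transient source) = 0.272408 / 0.455624 ≈ 0.5979

P(satellite trail | anomaly flag, ¬real transient source) ≈ 0.5979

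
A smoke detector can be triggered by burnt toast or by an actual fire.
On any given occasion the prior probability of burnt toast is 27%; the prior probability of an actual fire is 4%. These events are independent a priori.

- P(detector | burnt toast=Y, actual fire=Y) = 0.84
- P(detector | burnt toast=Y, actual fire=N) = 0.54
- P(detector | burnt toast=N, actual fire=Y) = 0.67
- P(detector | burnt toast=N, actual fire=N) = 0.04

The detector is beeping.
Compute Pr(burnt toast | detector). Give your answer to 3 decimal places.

Numerator (weight on configurations with burnt toast): 0.139968 + 0.009072 = 0.149040
Normalizer over all consistent configurations: 0.04*0.73*0.96 + 0.67*0.73*0.04 + 0.54*0.27*0.96 + 0.84*0.27*0.04 = 0.196636
Posterior = 0.149040 / 0.196636 ≈ 0.758

Pr(burnt toast | detector) ≈ 0.758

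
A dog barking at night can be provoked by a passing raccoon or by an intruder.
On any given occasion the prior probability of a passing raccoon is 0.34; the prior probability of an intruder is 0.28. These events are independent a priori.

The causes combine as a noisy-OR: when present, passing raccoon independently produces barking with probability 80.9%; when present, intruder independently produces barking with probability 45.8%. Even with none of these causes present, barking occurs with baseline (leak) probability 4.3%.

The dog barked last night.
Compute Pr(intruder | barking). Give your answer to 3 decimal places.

Pr(intruder | barking) ≈ 0.442

Under noisy-OR, P(barking | causes) = 1 − (1−0.043)·∏(1−qᵢ) over the active causes.
Numerator (weight on configurations with intruder): 0.088945 + 0.085768 = 0.174713
Normalizer over all consistent configurations: 0.043*0.66*0.72 + 0.481306*0.66*0.28 + 0.817213*0.34*0.72 + 0.900929*0.34*0.28 = 0.395201
Posterior = 0.174713 / 0.395201 ≈ 0.442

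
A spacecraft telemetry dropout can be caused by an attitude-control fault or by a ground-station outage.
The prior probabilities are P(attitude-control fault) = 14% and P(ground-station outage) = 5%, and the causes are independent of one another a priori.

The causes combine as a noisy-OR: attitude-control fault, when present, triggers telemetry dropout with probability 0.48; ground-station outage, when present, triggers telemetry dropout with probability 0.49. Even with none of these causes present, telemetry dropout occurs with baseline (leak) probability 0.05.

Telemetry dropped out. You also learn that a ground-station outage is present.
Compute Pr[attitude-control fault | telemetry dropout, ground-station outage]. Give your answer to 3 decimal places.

Pr[attitude-control fault | telemetry dropout, ground-station outage] ≈ 0.191

Under noisy-OR, P(telemetry dropout | causes) = 1 − (1−0.05)·∏(1−qᵢ) over the active causes.
P(telemetry dropout | ground-station outage) = 0.5155·0.86 + 0.74806·0.14 = 0.443330 + 0.104728 = 0.548058
The attitude-control fault-present share is 0.74806·0.14 = 0.104728.
P(attitude-control fault | telemetry dropout, ground-station outage) = 0.104728 / 0.548058 ≈ 0.191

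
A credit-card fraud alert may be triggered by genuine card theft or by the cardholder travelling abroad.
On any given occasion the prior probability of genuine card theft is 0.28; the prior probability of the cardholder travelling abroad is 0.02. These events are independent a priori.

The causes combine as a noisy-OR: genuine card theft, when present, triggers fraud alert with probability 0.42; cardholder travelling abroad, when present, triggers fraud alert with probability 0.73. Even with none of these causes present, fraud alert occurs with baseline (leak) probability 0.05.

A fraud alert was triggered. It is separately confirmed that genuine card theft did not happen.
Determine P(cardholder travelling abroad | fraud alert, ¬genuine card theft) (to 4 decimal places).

P(cardholder travelling abroad | fraud alert, ¬genuine card theft) ≈ 0.2328

Under noisy-OR, P(fraud alert | causes) = 1 − (1−0.05)·∏(1−qᵢ) over the active causes.
Enumerate both values of cardholder travelling abroad and weight by the priors:
  P(fraud alert | ¬genuine card theft) = 0.05·0.98 + 0.7435·0.02
        = 0.049000 + 0.014870 = 0.063870
The terms with cardholder travelling abroad present sum to 0.014870, so
  P(cardholder travelling abroad | fraud alert, ¬genuine card theft) = 0.014870 / 0.063870 ≈ 0.2328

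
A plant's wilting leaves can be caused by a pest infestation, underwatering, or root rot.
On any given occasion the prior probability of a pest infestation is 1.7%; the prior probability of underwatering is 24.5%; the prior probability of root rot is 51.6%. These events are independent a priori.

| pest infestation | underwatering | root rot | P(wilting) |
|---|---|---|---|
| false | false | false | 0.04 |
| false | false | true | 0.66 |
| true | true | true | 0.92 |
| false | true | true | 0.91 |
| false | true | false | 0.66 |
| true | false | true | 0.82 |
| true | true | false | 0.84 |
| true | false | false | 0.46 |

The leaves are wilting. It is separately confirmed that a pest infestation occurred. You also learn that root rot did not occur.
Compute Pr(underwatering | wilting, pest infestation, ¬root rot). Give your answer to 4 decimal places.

Sum P(wilting|·) weighted by the priors over both values of underwatering:
  P(wilting | pest infestation, ¬root rot) = 0.46·0.755 + 0.84·0.245
        = 0.347300 + 0.205800 = 0.553100
Keeping only the underwatering-present terms gives 0.205800, so
  P(underwatering | wilting, pest infestation, ¬root rot) = 0.205800 / 0.553100 ≈ 0.3721

Pr(underwatering | wilting, pest infestation, ¬root rot) ≈ 0.3721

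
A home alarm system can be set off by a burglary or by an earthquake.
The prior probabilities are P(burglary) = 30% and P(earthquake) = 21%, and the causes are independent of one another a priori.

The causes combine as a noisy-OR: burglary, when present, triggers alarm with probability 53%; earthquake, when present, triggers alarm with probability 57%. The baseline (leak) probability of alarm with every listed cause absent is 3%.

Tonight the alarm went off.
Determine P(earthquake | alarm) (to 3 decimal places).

Under noisy-OR, P(alarm | causes) = 1 − (1−0.03)·∏(1−qᵢ) over the active causes.
For the numerator, keep only earthquake=true terms: 0.085686 + 0.050650 = 0.136336
Normalizer over all consistent configurations: 0.03×0.7×0.79 + 0.5829×0.7×0.21 + 0.5441×0.3×0.79 + 0.803963×0.3×0.21 = 0.281878
P(earthquake | alarm) = 0.136336/0.281878 ≈ 0.484

P(earthquake | alarm) ≈ 0.484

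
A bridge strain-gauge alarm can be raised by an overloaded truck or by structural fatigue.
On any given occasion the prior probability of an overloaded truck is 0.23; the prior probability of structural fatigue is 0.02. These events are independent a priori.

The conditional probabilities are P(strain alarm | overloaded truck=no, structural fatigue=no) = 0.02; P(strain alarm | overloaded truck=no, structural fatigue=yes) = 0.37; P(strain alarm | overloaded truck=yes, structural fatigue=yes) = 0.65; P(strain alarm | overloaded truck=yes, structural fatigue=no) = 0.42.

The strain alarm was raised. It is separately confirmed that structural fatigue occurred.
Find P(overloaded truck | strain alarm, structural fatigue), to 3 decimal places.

P(overloaded truck | strain alarm, structural fatigue) ≈ 0.344

Sum P(strain alarm|·) weighted by the priors over both values of overloaded truck:
  P(strain alarm | structural fatigue) = 0.37×0.77 + 0.65×0.23
        = 0.284900 + 0.149500 = 0.434400
Keeping only the overloaded truck-present terms gives 0.149500, so
  P(overloaded truck | strain alarm, structural fatigue) = 0.149500 / 0.434400 ≈ 0.344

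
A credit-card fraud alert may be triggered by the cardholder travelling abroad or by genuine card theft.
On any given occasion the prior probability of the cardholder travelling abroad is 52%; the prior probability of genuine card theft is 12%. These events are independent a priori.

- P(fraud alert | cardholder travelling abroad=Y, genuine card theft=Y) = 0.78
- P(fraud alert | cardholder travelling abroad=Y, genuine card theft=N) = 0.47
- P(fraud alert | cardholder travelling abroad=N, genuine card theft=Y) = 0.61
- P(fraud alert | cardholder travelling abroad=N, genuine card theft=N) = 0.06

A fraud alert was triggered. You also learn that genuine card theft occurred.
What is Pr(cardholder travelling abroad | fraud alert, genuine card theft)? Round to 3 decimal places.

Numerator (weight on configurations with cardholder travelling abroad): 0.78×0.52 = 0.405600
Denominator P(fraud alert | genuine card theft): 0.61×0.48 + 0.78×0.52 = 0.698400
Posterior = 0.405600 / 0.698400 ≈ 0.581

Pr(cardholder travelling abroad | fraud alert, genuine card theft) ≈ 0.581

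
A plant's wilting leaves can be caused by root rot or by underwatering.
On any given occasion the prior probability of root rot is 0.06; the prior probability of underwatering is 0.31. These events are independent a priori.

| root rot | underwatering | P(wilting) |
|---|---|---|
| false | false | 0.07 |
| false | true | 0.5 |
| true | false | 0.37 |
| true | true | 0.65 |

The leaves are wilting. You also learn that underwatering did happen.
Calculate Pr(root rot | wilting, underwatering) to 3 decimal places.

Pr(root rot | wilting, underwatering) ≈ 0.077

Weight on root rot=true, given the evidence: 0.65×0.06 = 0.039000
Normalizer over all consistent configurations: 0.5×0.94 + 0.65×0.06 = 0.509000
Posterior = 0.039000 / 0.509000 ≈ 0.077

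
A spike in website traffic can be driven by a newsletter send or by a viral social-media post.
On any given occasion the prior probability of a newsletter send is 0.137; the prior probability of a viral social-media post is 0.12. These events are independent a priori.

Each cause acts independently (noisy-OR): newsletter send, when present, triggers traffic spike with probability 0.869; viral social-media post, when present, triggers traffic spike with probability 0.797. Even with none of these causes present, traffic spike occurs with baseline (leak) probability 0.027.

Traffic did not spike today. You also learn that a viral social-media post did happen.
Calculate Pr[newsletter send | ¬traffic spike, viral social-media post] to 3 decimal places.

Under noisy-OR, P(traffic spike | causes) = 1 − (1−0.027)·∏(1−qᵢ) over the active causes.
Numerator (weight on configurations with newsletter send): 0.025875×0.137 = 0.003545
The normalizing constant is 0.197519×0.863 + 0.025875×0.137 = 0.174004
P(newsletter send | ¬traffic spike, viral social-media post) = 0.003545/0.174004 ≈ 0.020

Pr[newsletter send | ¬traffic spike, viral social-media post] ≈ 0.020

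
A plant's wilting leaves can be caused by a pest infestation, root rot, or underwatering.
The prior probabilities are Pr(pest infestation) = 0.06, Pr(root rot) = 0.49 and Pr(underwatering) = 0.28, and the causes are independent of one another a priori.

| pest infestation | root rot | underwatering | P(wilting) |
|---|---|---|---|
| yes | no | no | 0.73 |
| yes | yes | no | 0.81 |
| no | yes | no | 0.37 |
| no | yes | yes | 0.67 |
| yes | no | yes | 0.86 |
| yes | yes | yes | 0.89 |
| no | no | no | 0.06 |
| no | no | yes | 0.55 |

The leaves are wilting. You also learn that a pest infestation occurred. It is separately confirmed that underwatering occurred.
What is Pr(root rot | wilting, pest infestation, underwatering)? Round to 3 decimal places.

Pr(root rot | wilting, pest infestation, underwatering) ≈ 0.499

By total probability over both values of root rot:
  P(wilting | pest infestation, underwatering) = 0.86×0.51 + 0.89×0.49
        = 0.438600 + 0.436100 = 0.874700
Configurations with root rot contribute 0.436100, so
  P(root rot | wilting, pest infestation, underwatering) = 0.436100 / 0.874700 ≈ 0.499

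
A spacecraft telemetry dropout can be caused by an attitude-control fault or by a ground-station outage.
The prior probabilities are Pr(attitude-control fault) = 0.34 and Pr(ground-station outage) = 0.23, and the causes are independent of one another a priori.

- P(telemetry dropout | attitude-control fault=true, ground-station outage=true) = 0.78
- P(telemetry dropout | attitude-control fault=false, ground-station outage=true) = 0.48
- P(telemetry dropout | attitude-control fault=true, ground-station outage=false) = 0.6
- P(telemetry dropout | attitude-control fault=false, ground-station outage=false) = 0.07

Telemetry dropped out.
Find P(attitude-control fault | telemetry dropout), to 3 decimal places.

P(attitude-control fault | telemetry dropout) ≈ 0.668

P(telemetry dropout) = 0.07*0.66*0.77 + 0.48*0.66*0.23 + 0.6*0.34*0.77 + 0.78*0.34*0.23 = 0.035574 + 0.072864 + 0.157080 + 0.060996 = 0.326514
The attitude-control fault-present share is 0.157080 + 0.060996 = 0.218076.
So P(attitude-control fault | telemetry dropout) = 0.218076/0.326514 ≈ 0.668.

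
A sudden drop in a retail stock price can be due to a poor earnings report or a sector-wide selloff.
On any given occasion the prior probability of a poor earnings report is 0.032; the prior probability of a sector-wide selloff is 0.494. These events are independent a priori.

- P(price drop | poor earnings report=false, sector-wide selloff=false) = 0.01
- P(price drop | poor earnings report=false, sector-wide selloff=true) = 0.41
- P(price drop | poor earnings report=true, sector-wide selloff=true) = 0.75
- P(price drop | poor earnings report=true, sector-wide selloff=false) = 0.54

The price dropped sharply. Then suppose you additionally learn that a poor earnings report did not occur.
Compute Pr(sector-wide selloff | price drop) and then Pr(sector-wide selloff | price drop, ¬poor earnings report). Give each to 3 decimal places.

Pr(sector-wide selloff | price drop) ≈ 0.938; Pr(sector-wide selloff | price drop, ¬poor earnings report) ≈ 0.976

Enumerate the 4 (poor earnings report, sector-wide selloff) configurations and weight by the priors:
  P(price drop) = 0.01·0.968·0.506 + 0.41·0.968·0.494 + 0.54·0.032·0.506 + 0.75·0.032·0.494
        = 0.004898 + 0.196059 + 0.008744 + 0.011856 = 0.221557
The terms with sector-wide selloff present sum to 0.207915, so
  P(sector-wide selloff | price drop) = 0.207915 / 0.221557 ≈ 0.938

Now condition on the additional information:
Sum P(price drop|·) weighted by the priors over both values of sector-wide selloff:
  P(price drop | ¬poor earnings report) = 0.01*0.506 + 0.41*0.494
        = 0.005060 + 0.202540 = 0.207600
Keeping only the sector-wide selloff-present terms gives 0.202540, so
  P(sector-wide selloff | price drop, ¬poor earnings report) = 0.202540 / 0.207600 ≈ 0.976
Ruling out poor earnings report raises the posterior on sector-wide selloff — the flip side of explaining away.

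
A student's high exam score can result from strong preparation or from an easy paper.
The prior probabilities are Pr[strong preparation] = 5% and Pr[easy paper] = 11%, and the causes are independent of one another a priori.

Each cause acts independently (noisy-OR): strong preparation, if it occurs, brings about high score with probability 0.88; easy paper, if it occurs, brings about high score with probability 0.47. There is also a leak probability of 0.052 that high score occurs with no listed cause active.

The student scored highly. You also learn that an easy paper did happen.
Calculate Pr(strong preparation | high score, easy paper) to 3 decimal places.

Under noisy-OR, P(high score | causes) = 1 − (1−0.052)·∏(1−qᵢ) over the active causes.
P(high score | easy paper) = 0.49756×0.95 + 0.939707×0.05 = 0.472682 + 0.046985 = 0.519667
Restricting to configurations with strong preparation present: 0.939707×0.05 = 0.046985.
P(strong preparation | high score, easy paper) = 0.046985 / 0.519667 ≈ 0.090

Pr(strong preparation | high score, easy paper) ≈ 0.090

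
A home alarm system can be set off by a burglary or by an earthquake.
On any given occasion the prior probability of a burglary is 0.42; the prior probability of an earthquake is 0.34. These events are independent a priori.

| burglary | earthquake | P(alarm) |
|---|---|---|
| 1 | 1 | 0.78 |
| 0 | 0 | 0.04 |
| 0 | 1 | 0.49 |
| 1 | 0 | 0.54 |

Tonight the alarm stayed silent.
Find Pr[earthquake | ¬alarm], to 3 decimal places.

Pr[earthquake | ¬alarm] ≈ 0.211

P(¬alarm) = 0.96*0.58*0.66 + 0.51*0.58*0.34 + 0.46*0.42*0.66 + 0.22*0.42*0.34 = 0.367488 + 0.100572 + 0.127512 + 0.031416 = 0.626988
Restricting to configurations with earthquake present: 0.100572 + 0.031416 = 0.131988.
Hence the posterior is 0.131988/0.626988 ≈ 0.211.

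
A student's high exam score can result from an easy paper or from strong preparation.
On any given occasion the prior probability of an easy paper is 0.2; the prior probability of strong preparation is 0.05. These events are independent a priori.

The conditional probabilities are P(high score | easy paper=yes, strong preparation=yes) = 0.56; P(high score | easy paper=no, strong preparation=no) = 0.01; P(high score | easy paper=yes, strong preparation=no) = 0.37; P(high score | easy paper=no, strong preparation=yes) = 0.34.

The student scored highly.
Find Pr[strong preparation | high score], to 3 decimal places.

Pr[strong preparation | high score] ≈ 0.198

Weight on strong preparation=true, given the evidence: 0.013600 + 0.005600 = 0.019200
Denominator P(high score): 0.01·0.8·0.95 + 0.34·0.8·0.05 + 0.37·0.2·0.95 + 0.56·0.2·0.05 = 0.097100
P(strong preparation | high score) = 0.019200/0.097100 ≈ 0.198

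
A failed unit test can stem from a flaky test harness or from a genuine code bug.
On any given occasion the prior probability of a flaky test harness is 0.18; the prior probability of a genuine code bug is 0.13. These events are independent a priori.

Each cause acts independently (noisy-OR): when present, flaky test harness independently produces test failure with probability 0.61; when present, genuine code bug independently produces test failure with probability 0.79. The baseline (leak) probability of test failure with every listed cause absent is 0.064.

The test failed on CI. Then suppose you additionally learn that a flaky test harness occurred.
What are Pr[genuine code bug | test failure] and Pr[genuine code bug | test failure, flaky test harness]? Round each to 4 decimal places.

Under noisy-OR, P(test failure | causes) = 1 − (1−0.064)·∏(1−qᵢ) over the active causes.
For the numerator, keep only genuine code bug=true terms: 0.085647 + 0.021606 = 0.107253
Normalizer over all consistent configurations: 0.064*0.82*0.87 + 0.80344*0.82*0.13 + 0.63496*0.18*0.87 + 0.923342*0.18*0.13 = 0.252346
Posterior = 0.107253 / 0.252346 ≈ 0.4250

With the extra evidence:
P(test failure | flaky test harness) = 0.63496*0.87 + 0.923342*0.13 = 0.552415 + 0.120034 = 0.672449
Restricting to configurations with genuine code bug present: 0.923342*0.13 = 0.120034.
Hence the posterior is 0.120034/0.672449 ≈ 0.1785.

Pr[genuine code bug | test failure] ≈ 0.4250; Pr[genuine code bug | test failure, flaky test harness] ≈ 0.1785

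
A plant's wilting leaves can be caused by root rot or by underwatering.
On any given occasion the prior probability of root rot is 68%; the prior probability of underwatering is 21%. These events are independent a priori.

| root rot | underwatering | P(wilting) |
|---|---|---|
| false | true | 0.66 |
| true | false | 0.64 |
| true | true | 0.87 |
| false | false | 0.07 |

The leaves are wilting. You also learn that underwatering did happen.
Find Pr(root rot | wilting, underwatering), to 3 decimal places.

P(wilting | underwatering) = 0.66*0.32 + 0.87*0.68 = 0.211200 + 0.591600 = 0.802800
The root rot-present share is 0.87*0.68 = 0.591600.
So P(root rot | wilting, underwatering) = 0.591600/0.802800 ≈ 0.737.

Pr(root rot | wilting, underwatering) ≈ 0.737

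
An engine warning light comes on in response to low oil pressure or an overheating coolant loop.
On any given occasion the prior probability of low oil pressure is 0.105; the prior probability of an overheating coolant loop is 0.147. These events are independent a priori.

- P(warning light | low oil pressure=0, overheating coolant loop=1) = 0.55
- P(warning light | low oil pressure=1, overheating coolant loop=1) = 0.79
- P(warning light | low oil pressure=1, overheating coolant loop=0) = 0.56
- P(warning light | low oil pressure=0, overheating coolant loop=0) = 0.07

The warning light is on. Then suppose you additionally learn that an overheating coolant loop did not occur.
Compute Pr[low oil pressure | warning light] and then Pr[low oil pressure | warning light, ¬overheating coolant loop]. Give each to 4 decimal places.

For the numerator, keep only low oil pressure=true terms: 0.050156 + 0.012194 = 0.062350
Denominator P(warning light): 0.07×0.895×0.853 + 0.55×0.895×0.147 + 0.56×0.105×0.853 + 0.79×0.105×0.147 = 0.188151
P(low oil pressure | warning light) = 0.062350/0.188151 ≈ 0.3314

Now condition on the additional information:
P(warning light | ¬overheating coolant loop) = 0.07·0.895 + 0.56·0.105 = 0.062650 + 0.058800 = 0.121450
Of this, 0.058800 comes from 0.56·0.105 (the low oil pressure=true cases).
So P(low oil pressure | warning light, ¬overheating coolant loop) = 0.058800/0.121450 ≈ 0.4841.

Pr[low oil pressure | warning light] ≈ 0.3314; Pr[low oil pressure | warning light, ¬overheating coolant loop] ≈ 0.4841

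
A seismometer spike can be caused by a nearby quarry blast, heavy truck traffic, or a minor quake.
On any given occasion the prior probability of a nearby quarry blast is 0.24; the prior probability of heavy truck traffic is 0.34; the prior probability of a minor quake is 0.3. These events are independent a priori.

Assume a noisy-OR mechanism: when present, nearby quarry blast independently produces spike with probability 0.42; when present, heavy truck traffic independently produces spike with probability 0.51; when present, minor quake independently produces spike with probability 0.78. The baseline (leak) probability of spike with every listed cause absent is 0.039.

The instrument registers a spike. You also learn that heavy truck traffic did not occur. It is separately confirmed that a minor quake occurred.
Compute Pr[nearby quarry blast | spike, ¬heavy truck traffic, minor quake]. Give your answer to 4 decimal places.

Pr[nearby quarry blast | spike, ¬heavy truck traffic, minor quake] ≈ 0.2600

Under noisy-OR, P(spike | causes) = 1 − (1−0.039)·∏(1−qᵢ) over the active causes.
For the numerator, keep only nearby quarry blast=true terms: 0.877376·0.24 = 0.210570
The normalizing constant is 0.78858·0.76 + 0.877376·0.24 = 0.809891
Posterior = 0.210570 / 0.809891 ≈ 0.2600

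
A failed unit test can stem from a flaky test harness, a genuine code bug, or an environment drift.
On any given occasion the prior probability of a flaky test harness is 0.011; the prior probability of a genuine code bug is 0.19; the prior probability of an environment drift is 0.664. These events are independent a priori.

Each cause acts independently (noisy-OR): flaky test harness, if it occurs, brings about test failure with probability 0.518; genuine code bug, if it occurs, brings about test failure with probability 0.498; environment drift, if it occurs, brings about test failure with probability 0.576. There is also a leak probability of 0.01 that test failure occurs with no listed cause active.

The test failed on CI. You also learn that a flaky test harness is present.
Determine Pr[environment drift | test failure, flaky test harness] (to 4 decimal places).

Pr[environment drift | test failure, flaky test harness] ≈ 0.7397

Under noisy-OR, P(test failure | causes) = 1 − (1−0.01)·∏(1−qᵢ) over the active causes.
For the numerator, keep only environment drift=true terms: 0.429022 + 0.113346 = 0.542368
Denominator P(test failure | flaky test harness): 0.52282*0.81*0.336 + 0.797676*0.81*0.664 + 0.760456*0.19*0.336 + 0.898433*0.19*0.664 = 0.733207
P(environment drift | test failure, flaky test harness) = 0.542368/0.733207 ≈ 0.7397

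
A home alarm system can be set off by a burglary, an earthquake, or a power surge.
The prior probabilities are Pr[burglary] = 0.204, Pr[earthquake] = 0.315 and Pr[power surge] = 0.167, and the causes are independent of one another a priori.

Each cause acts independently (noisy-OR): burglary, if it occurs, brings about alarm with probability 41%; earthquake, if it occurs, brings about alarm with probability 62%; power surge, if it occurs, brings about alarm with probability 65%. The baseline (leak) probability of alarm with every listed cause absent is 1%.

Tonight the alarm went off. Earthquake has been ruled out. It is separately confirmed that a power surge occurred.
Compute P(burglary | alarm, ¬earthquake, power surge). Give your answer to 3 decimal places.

P(burglary | alarm, ¬earthquake, power surge) ≈ 0.238

Under noisy-OR, P(alarm | causes) = 1 − (1−0.01)·∏(1−qᵢ) over the active causes.
Numerator (weight on configurations with burglary): 0.795565·0.204 = 0.162295
The normalizing constant is 0.6535·0.796 + 0.795565·0.204 = 0.682481
P(burglary | alarm, ¬earthquake, power surge) = 0.162295/0.682481 ≈ 0.238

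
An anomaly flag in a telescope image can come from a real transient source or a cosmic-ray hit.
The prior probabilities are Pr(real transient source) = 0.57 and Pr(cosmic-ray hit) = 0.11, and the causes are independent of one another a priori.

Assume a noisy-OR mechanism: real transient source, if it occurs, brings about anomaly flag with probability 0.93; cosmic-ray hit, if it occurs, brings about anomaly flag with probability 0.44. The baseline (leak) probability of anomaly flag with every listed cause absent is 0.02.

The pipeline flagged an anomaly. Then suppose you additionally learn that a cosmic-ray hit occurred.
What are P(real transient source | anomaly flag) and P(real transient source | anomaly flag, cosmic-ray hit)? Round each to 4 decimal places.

P(real transient source | anomaly flag) ≈ 0.9484; P(real transient source | anomaly flag, cosmic-ray hit) ≈ 0.7386

Under noisy-OR, P(anomaly flag | causes) = 1 − (1−0.02)·∏(1−qᵢ) over the active causes.
Numerator (weight on configurations with real transient source): 0.472499 + 0.060291 = 0.532790
Normalizer over all consistent configurations: 0.02*0.43*0.89 + 0.4512*0.43*0.11 + 0.9314*0.57*0.89 + 0.961584*0.57*0.11 = 0.561786
P(real transient source | anomaly flag) = 0.532790/0.561786 ≈ 0.9484

With the extra evidence:
Enumerate both values of real transient source and weight by the priors:
  P(anomaly flag | cosmic-ray hit) = 0.4512*0.43 + 0.961584*0.57
        = 0.194016 + 0.548103 = 0.742119
Configurations with real transient source contribute 0.548103, so
  P(real transient source | anomaly flag, cosmic-ray hit) = 0.548103 / 0.742119 ≈ 0.7386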